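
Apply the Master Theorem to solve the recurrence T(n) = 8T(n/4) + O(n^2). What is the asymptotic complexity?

Master Theorem for T(n) = 8T(n/4) + O(n^2):

a = 8, b = 4, c = 2
log_b(a) = log_4(8) = 1.5000

Case 3: c = 2 > log_4(8) = 1.5000
T(n) = O(n^2) = O(n^2)

For T(n) = 8T(n/4) + O(n^2): log_4(8) = 1.5000. This is Case 3 of the Master Theorem (c > log_b(a), work dominated by root), giving O(n^2).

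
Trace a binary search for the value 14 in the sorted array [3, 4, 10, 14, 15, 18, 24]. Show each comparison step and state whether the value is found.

Binary search for 14 in [3, 4, 10, 14, 15, 18, 24]:

lo=0, hi=6, mid=3, arr[mid]=14 -> Found target at index 3!

Binary search finds 14 at index 3 after 1 comparisons. The search repeatedly halves the search space by comparing with the middle element.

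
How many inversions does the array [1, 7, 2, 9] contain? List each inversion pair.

Finding inversions in [1, 7, 2, 9]:

(1, 2): arr[1]=7 > arr[2]=2

Total inversions: 1

The array has 1 inversion(s): (1,2). Each pair (i,j) satisfies i < j and arr[i] > arr[j].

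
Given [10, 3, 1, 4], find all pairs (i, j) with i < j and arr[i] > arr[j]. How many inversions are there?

Finding inversions in [10, 3, 1, 4]:

(0, 1): arr[0]=10 > arr[1]=3
(0, 2): arr[0]=10 > arr[2]=1
(0, 3): arr[0]=10 > arr[3]=4
(1, 2): arr[1]=3 > arr[2]=1

Total inversions: 4

The array has 4 inversion(s): (0,1), (0,2), (0,3), (1,2). Each pair (i,j) satisfies i < j and arr[i] > arr[j].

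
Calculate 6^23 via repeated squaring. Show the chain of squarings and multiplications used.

Computing 6^23 by squaring (build up from 6^1; each line after the first costs one multiplication):

6^1 = 6
6^2 = (6^1)^2 = 6^2 = 36
6^4 = (6^2)^2 = 36^2 = 1296
6^5 = 6 * 6^4 = 6 * 1296 = 7776
6^10 = (6^5)^2 = 7776^2 = 60466176
6^11 = 6 * 6^10 = 6 * 60466176 = 362797056
6^22 = (6^11)^2 = 362797056^2 = 131621703842267136
6^23 = 6 * 6^22 = 6 * 131621703842267136 = 789730223053602816

Result: 789730223053602816
Multiplications needed: 7 (7 lines after 6^1)

6^23 = 789730223053602816. Using exponentiation by squaring, this requires 7 multiplications. The key idea: if the exponent is even, square the half-power; if odd, multiply by the base once.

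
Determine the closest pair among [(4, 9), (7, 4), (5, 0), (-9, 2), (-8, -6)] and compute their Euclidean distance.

Computing all pairwise distances among 5 points:

d((4, 9), (7, 4)) = 5.831
d((4, 9), (5, 0)) = 9.0554
d((4, 9), (-9, 2)) = 14.7648
d((4, 9), (-8, -6)) = 19.2094
d((7, 4), (5, 0)) = 4.4721 <-- minimum
d((7, 4), (-9, 2)) = 16.1245
d((7, 4), (-8, -6)) = 18.0278
d((5, 0), (-9, 2)) = 14.1421
d((5, 0), (-8, -6)) = 14.3178
d((-9, 2), (-8, -6)) = 8.0623

Closest pair: (7, 4) and (5, 0) with distance 4.4721

The closest pair is (7, 4) and (5, 0) with Euclidean distance 4.4721. For 5 points, brute-force pairwise comparison is shown above. For large n, the divide-and-conquer algorithm (sort by x, recurse on halves, check the dividing strip) achieves O(n log n).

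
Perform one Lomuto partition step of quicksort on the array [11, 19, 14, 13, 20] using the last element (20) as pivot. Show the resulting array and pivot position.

Lomuto partition with pivot = 20:

Initial array: [11, 19, 14, 13, 20]

arr[0]=11 <= 20: swap with position 0, array becomes [11, 19, 14, 13, 20]
arr[1]=19 <= 20: swap with position 1, array becomes [11, 19, 14, 13, 20]
arr[2]=14 <= 20: swap with position 2, array becomes [11, 19, 14, 13, 20]
arr[3]=13 <= 20: swap with position 3, array becomes [11, 19, 14, 13, 20]

Place pivot at position 4: [11, 19, 14, 13, 20]
Pivot position: 4

After partitioning with pivot 20, the array becomes [11, 19, 14, 13, 20]. The pivot is placed at index 4. All elements to the left of the pivot are <= 20, and all elements to the right are > 20.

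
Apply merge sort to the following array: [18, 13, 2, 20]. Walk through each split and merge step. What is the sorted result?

Merge sort trace:

Split: [18, 13, 2, 20] -> [18, 13] and [2, 20]
  Split: [18, 13] -> [18] and [13]
  Merge: [18] + [13] -> [13, 18]
  Split: [2, 20] -> [2] and [20]
  Merge: [2] + [20] -> [2, 20]
Merge: [13, 18] + [2, 20] -> [2, 13, 18, 20]

Final sorted array: [2, 13, 18, 20]

The merge sort proceeds by recursively splitting the array and merging sorted halves.
After all merges, the sorted array is [2, 13, 18, 20].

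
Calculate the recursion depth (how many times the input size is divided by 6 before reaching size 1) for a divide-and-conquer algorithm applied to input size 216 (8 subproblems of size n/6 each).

For divide and conquer with division factor 6:

Problem sizes at each level:
Level 0: 216
Level 1: 36
Level 2: 6
Level 3: 1

The root is level 0 and the size-1 base case is level 3 (the tree spans levels 0 through 3, i.e. 4 levels counting the root), so the depth is the number of divisions: log_6(216) = 3

The recursion tree depth is log_6(216) = 3. At each level, the problem size is divided by 6, so it takes 3 divisions to reduce to a base case of size 1. The algorithm makes 8 recursive calls at each level.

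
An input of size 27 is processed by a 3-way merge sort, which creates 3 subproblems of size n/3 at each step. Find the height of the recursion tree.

For divide and conquer with division factor 3:

Problem sizes at each level:
Level 0: 27
Level 1: 9
Level 2: 3
Level 3: 1

The root is level 0 and the size-1 base case is level 3 (the tree spans levels 0 through 3, i.e. 4 levels counting the root), so the depth is the number of divisions: log_3(27) = 3

The recursion tree depth is log_3(27) = 3. At each level, the problem size is divided by 3, so it takes 3 divisions to reduce to a base case of size 1. The algorithm makes 3 recursive calls at each level.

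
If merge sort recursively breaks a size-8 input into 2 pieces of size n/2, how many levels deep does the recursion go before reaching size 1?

For divide and conquer with division factor 2:

Problem sizes at each level:
Level 0: 8
Level 1: 4
Level 2: 2
Level 3: 1

The root is level 0 and the size-1 base case is level 3 (the tree spans levels 0 through 3, i.e. 4 levels counting the root), so the depth is the number of divisions: log_2(8) = 3

The recursion tree depth is log_2(8) = 3. At each level, the problem size is divided by 2, so it takes 3 divisions to reduce to a base case of size 1. The algorithm makes 2 recursive calls at each level.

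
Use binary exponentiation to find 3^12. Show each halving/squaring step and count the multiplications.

Computing 3^12 by squaring (build up from 3^1; each line after the first costs one multiplication):

3^1 = 3
3^2 = (3^1)^2 = 3^2 = 9
3^3 = 3 * 3^2 = 3 * 9 = 27
3^6 = (3^3)^2 = 27^2 = 729
3^12 = (3^6)^2 = 729^2 = 531441

Result: 531441
Multiplications needed: 4 (4 lines after 3^1)

3^12 = 531441. Using exponentiation by squaring, this requires 4 multiplications. The key idea: if the exponent is even, square the half-power; if odd, multiply by the base once.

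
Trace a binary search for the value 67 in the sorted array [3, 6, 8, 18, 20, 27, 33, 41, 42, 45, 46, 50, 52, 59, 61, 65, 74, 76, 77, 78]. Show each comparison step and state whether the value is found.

Binary search for 67 in [3, 6, 8, 18, 20, 27, 33, 41, 42, 45, 46, 50, 52, 59, 61, 65, 74, 76, 77, 78]:

lo=0, hi=19, mid=9, arr[mid]=45 -> 45 < 67, search right half
lo=10, hi=19, mid=14, arr[mid]=61 -> 61 < 67, search right half
lo=15, hi=19, mid=17, arr[mid]=76 -> 76 > 67, search left half
lo=15, hi=16, mid=15, arr[mid]=65 -> 65 < 67, search right half
lo=16, hi=16, mid=16, arr[mid]=74 -> 74 > 67, search left half
lo=16 > hi=15, target 67 not found

Binary search determines that 67 is not in the array after 5 comparisons. The search space was exhausted without finding the target.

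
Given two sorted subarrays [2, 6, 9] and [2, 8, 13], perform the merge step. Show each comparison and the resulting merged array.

Merging process:

Compare 2 vs 2: take 2 from left. Merged: [2]
Compare 6 vs 2: take 2 from right. Merged: [2, 2]
Compare 6 vs 8: take 6 from left. Merged: [2, 2, 6]
Compare 9 vs 8: take 8 from right. Merged: [2, 2, 6, 8]
Compare 9 vs 13: take 9 from left. Merged: [2, 2, 6, 8, 9]
Append remaining from right: [13]. Merged: [2, 2, 6, 8, 9, 13]

Final merged array: [2, 2, 6, 8, 9, 13]
Total comparisons: 5

The merged array is [2, 2, 6, 8, 9, 13], requiring 5 comparisons. The merge step runs in O(n) time where n is the total number of elements.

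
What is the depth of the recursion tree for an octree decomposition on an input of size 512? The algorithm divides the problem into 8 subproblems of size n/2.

For divide and conquer with division factor 2:

Problem sizes at each level:
Level 0: 512
Level 1: 256
Level 2: 128
Level 3: 64
Level 4: 32
Level 5: 16
Level 6: 8
Level 7: 4
Level 8: 2
Level 9: 1

The root is level 0 and the size-1 base case is level 9 (the tree spans levels 0 through 9, i.e. 10 levels counting the root), so the depth is the number of divisions: log_2(512) = 9

The recursion tree depth is log_2(512) = 9. At each level, the problem size is divided by 2, so it takes 9 divisions to reduce to a base case of size 1. The algorithm makes 8 recursive calls at each level.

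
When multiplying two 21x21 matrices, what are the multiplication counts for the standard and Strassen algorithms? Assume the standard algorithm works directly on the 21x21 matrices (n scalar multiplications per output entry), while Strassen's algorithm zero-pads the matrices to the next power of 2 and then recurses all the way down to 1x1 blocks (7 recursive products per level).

Matrix multiplication for 21x21 matrices:

Strassen's algorithm requires power-of-2 dimensions. Pad 21x21 to 32x32 (next power of 2).

Standard algorithm: 21^3 = 9261 multiplications
Strassen's algorithm: 7^(log2(32)) = 7^5 = 16807 multiplications
Difference: 9261 - 16807 = -7546 (Strassen uses MORE here due to padding overhead — for small or just-over-power-of-2 n, padding can outweigh the per-level savings)

Standard: 9261 multiplications (21^3). Strassen: 16807 multiplications (7^5, after padding to 32x32). Strassen reduces 8 recursive multiplications to 7 at each level.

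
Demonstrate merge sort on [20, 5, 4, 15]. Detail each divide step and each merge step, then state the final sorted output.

Merge sort trace:

Split: [20, 5, 4, 15] -> [20, 5] and [4, 15]
  Split: [20, 5] -> [20] and [5]
  Merge: [20] + [5] -> [5, 20]
  Split: [4, 15] -> [4] and [15]
  Merge: [4] + [15] -> [4, 15]
Merge: [5, 20] + [4, 15] -> [4, 5, 15, 20]

Final sorted array: [4, 5, 15, 20]

The merge sort proceeds by recursively splitting the array and merging sorted halves.
After all merges, the sorted array is [4, 5, 15, 20].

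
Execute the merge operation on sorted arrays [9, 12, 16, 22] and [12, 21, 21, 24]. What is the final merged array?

Merging process:

Compare 9 vs 12: take 9 from left. Merged: [9]
Compare 12 vs 12: take 12 from left. Merged: [9, 12]
Compare 16 vs 12: take 12 from right. Merged: [9, 12, 12]
Compare 16 vs 21: take 16 from left. Merged: [9, 12, 12, 16]
Compare 22 vs 21: take 21 from right. Merged: [9, 12, 12, 16, 21]
Compare 22 vs 21: take 21 from right. Merged: [9, 12, 12, 16, 21, 21]
Compare 22 vs 24: take 22 from left. Merged: [9, 12, 12, 16, 21, 21, 22]
Append remaining from right: [24]. Merged: [9, 12, 12, 16, 21, 21, 22, 24]

Final merged array: [9, 12, 12, 16, 21, 21, 22, 24]
Total comparisons: 7

The merged array is [9, 12, 12, 16, 21, 21, 22, 24], requiring 7 comparisons. The merge step runs in O(n) time where n is the total number of elements.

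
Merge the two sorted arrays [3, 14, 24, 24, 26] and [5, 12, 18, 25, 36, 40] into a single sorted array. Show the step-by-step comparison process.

Merging process:

Compare 3 vs 5: take 3 from left. Merged: [3]
Compare 14 vs 5: take 5 from right. Merged: [3, 5]
Compare 14 vs 12: take 12 from right. Merged: [3, 5, 12]
Compare 14 vs 18: take 14 from left. Merged: [3, 5, 12, 14]
Compare 24 vs 18: take 18 from right. Merged: [3, 5, 12, 14, 18]
Compare 24 vs 25: take 24 from left. Merged: [3, 5, 12, 14, 18, 24]
Compare 24 vs 25: take 24 from left. Merged: [3, 5, 12, 14, 18, 24, 24]
Compare 26 vs 25: take 25 from right. Merged: [3, 5, 12, 14, 18, 24, 24, 25]
Compare 26 vs 36: take 26 from left. Merged: [3, 5, 12, 14, 18, 24, 24, 25, 26]
Append remaining from right: [36, 40]. Merged: [3, 5, 12, 14, 18, 24, 24, 25, 26, 36, 40]

Final merged array: [3, 5, 12, 14, 18, 24, 24, 25, 26, 36, 40]
Total comparisons: 9

The merged array is [3, 5, 12, 14, 18, 24, 24, 25, 26, 36, 40], requiring 9 comparisons. The merge step runs in O(n) time where n is the total number of elements.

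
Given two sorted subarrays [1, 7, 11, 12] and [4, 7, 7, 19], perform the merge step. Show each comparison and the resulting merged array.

Merging process:

Compare 1 vs 4: take 1 from left. Merged: [1]
Compare 7 vs 4: take 4 from right. Merged: [1, 4]
Compare 7 vs 7: take 7 from left. Merged: [1, 4, 7]
Compare 11 vs 7: take 7 from right. Merged: [1, 4, 7, 7]
Compare 11 vs 7: take 7 from right. Merged: [1, 4, 7, 7, 7]
Compare 11 vs 19: take 11 from left. Merged: [1, 4, 7, 7, 7, 11]
Compare 12 vs 19: take 12 from left. Merged: [1, 4, 7, 7, 7, 11, 12]
Append remaining from right: [19]. Merged: [1, 4, 7, 7, 7, 11, 12, 19]

Final merged array: [1, 4, 7, 7, 7, 11, 12, 19]
Total comparisons: 7

The merged array is [1, 4, 7, 7, 7, 11, 12, 19], requiring 7 comparisons. The merge step runs in O(n) time where n is the total number of elements.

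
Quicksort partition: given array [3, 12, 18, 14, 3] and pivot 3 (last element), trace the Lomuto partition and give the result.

Lomuto partition with pivot = 3:

Initial array: [3, 12, 18, 14, 3]

arr[0]=3 <= 3: swap with position 0, array becomes [3, 12, 18, 14, 3]
arr[1]=12 > 3: no swap
arr[2]=18 > 3: no swap
arr[3]=14 > 3: no swap

Place pivot at position 1: [3, 3, 18, 14, 12]
Pivot position: 1

After partitioning with pivot 3, the array becomes [3, 3, 18, 14, 12]. The pivot is placed at index 1. All elements to the left of the pivot are <= 3, and all elements to the right are > 3.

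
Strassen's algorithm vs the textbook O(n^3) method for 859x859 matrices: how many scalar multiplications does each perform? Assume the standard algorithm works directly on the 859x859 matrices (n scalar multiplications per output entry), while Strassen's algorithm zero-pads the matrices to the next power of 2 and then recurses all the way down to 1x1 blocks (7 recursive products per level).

Matrix multiplication for 859x859 matrices:

Strassen's algorithm requires power-of-2 dimensions. Pad 859x859 to 1024x1024 (next power of 2).

Standard algorithm: 859^3 = 633839779 multiplications
Strassen's algorithm: 7^(log2(1024)) = 7^10 = 282475249 multiplications
Savings: 633839779 - 282475249 = 351364530 multiplications

Standard: 633839779 multiplications (859^3). Strassen: 282475249 multiplications (7^10, after padding to 1024x1024). Strassen reduces 8 recursive multiplications to 7 at each level.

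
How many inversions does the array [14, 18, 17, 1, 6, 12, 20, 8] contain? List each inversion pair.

Finding inversions in [14, 18, 17, 1, 6, 12, 20, 8]:

(0, 3): arr[0]=14 > arr[3]=1
(0, 4): arr[0]=14 > arr[4]=6
(0, 5): arr[0]=14 > arr[5]=12
(0, 7): arr[0]=14 > arr[7]=8
(1, 2): arr[1]=18 > arr[2]=17
(1, 3): arr[1]=18 > arr[3]=1
(1, 4): arr[1]=18 > arr[4]=6
(1, 5): arr[1]=18 > arr[5]=12
(1, 7): arr[1]=18 > arr[7]=8
(2, 3): arr[2]=17 > arr[3]=1
(2, 4): arr[2]=17 > arr[4]=6
(2, 5): arr[2]=17 > arr[5]=12
(2, 7): arr[2]=17 > arr[7]=8
(5, 7): arr[5]=12 > arr[7]=8
(6, 7): arr[6]=20 > arr[7]=8

Total inversions: 15

The array has 15 inversion(s): (0,3), (0,4), (0,5), (0,7), (1,2), (1,3), (1,4), (1,5), (1,7), (2,3), (2,4), (2,5), (2,7), (5,7), (6,7). Each pair (i,j) satisfies i < j and arr[i] > arr[j].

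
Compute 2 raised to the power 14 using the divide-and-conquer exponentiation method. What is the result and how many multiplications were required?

Computing 2^14 by squaring (build up from 2^1; each line after the first costs one multiplication):

2^1 = 2
2^2 = (2^1)^2 = 2^2 = 4
2^3 = 2 * 2^2 = 2 * 4 = 8
2^6 = (2^3)^2 = 8^2 = 64
2^7 = 2 * 2^6 = 2 * 64 = 128
2^14 = (2^7)^2 = 128^2 = 16384

Result: 16384
Multiplications needed: 5 (5 lines after 2^1)

2^14 = 16384. Using exponentiation by squaring, this requires 5 multiplications. The key idea: if the exponent is even, square the half-power; if odd, multiply by the base once.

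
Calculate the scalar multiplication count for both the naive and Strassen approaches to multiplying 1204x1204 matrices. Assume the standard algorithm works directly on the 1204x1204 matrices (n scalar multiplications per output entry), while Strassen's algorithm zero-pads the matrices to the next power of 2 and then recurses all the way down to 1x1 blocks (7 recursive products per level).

Matrix multiplication for 1204x1204 matrices:

Strassen's algorithm requires power-of-2 dimensions. Pad 1204x1204 to 2048x2048 (next power of 2).

Standard algorithm: 1204^3 = 1745337664 multiplications
Strassen's algorithm: 7^(log2(2048)) = 7^11 = 1977326743 multiplications
Difference: 1745337664 - 1977326743 = -231989079 (Strassen uses MORE here due to padding overhead — for small or just-over-power-of-2 n, padding can outweigh the per-level savings)

Standard: 1745337664 multiplications (1204^3). Strassen: 1977326743 multiplications (7^11, after padding to 2048x2048). Strassen reduces 8 recursive multiplications to 7 at each level.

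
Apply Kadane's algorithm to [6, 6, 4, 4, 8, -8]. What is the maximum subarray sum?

Using Kadane's algorithm on [6, 6, 4, 4, 8, -8]:

Scanning through the array:
Position 1 (value 6): max_ending_here = 12, max_so_far = 12
Position 2 (value 4): max_ending_here = 16, max_so_far = 16
Position 3 (value 4): max_ending_here = 20, max_so_far = 20
Position 4 (value 8): max_ending_here = 28, max_so_far = 28
Position 5 (value -8): max_ending_here = 20, max_so_far = 28

Maximum subarray: [6, 6, 4, 4, 8]
Maximum sum: 28

The maximum subarray is [6, 6, 4, 4, 8] with sum 28. This subarray runs from index 0 to index 4.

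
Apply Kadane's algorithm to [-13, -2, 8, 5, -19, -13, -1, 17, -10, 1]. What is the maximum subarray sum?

Using Kadane's algorithm on [-13, -2, 8, 5, -19, -13, -1, 17, -10, 1]:

Scanning through the array:
Position 1 (value -2): max_ending_here = -2, max_so_far = -2
Position 2 (value 8): max_ending_here = 8, max_so_far = 8
Position 3 (value 5): max_ending_here = 13, max_so_far = 13
Position 4 (value -19): max_ending_here = -6, max_so_far = 13
Position 5 (value -13): max_ending_here = -13, max_so_far = 13
Position 6 (value -1): max_ending_here = -1, max_so_far = 13
Position 7 (value 17): max_ending_here = 17, max_so_far = 17
Position 8 (value -10): max_ending_here = 7, max_so_far = 17
Position 9 (value 1): max_ending_here = 8, max_so_far = 17

Maximum subarray: [17]
Maximum sum: 17

The maximum subarray is [17] with sum 17. This subarray runs from index 7 to index 7.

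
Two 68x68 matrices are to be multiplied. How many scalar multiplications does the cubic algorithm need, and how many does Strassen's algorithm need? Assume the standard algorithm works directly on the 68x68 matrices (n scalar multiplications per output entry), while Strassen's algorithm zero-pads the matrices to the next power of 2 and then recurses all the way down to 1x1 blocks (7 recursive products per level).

Matrix multiplication for 68x68 matrices:

Strassen's algorithm requires power-of-2 dimensions. Pad 68x68 to 128x128 (next power of 2).

Standard algorithm: 68^3 = 314432 multiplications
Strassen's algorithm: 7^(log2(128)) = 7^7 = 823543 multiplications
Difference: 314432 - 823543 = -509111 (Strassen uses MORE here due to padding overhead — for small or just-over-power-of-2 n, padding can outweigh the per-level savings)

Standard: 314432 multiplications (68^3). Strassen: 823543 multiplications (7^7, after padding to 128x128). Strassen reduces 8 recursive multiplications to 7 at each level.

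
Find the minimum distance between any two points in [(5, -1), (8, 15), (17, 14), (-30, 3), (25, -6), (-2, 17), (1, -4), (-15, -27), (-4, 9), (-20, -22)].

Computing all pairwise distances among 10 points:

d((5, -1), (8, 15)) = 16.2788
d((5, -1), (17, 14)) = 19.2094
d((5, -1), (-30, 3)) = 35.2278
d((5, -1), (25, -6)) = 20.6155
d((5, -1), (-2, 17)) = 19.3132
d((5, -1), (1, -4)) = 5.0 <-- minimum
d((5, -1), (-15, -27)) = 32.8024
d((5, -1), (-4, 9)) = 13.4536
d((5, -1), (-20, -22)) = 32.6497
d((8, 15), (17, 14)) = 9.0554
d((8, 15), (-30, 3)) = 39.8497
d((8, 15), (25, -6)) = 27.0185
d((8, 15), (-2, 17)) = 10.198
d((8, 15), (1, -4)) = 20.2485
d((8, 15), (-15, -27)) = 47.8853
d((8, 15), (-4, 9)) = 13.4164
d((8, 15), (-20, -22)) = 46.4004
d((17, 14), (-30, 3)) = 48.2701
d((17, 14), (25, -6)) = 21.5407
d((17, 14), (-2, 17)) = 19.2354
d((17, 14), (1, -4)) = 24.0832
d((17, 14), (-15, -27)) = 52.0096
d((17, 14), (-4, 9)) = 21.587
d((17, 14), (-20, -22)) = 51.6236
d((-30, 3), (25, -6)) = 55.7315
d((-30, 3), (-2, 17)) = 31.305
d((-30, 3), (1, -4)) = 31.7805
d((-30, 3), (-15, -27)) = 33.541
d((-30, 3), (-4, 9)) = 26.6833
d((-30, 3), (-20, -22)) = 26.9258
d((25, -6), (-2, 17)) = 35.4683
d((25, -6), (1, -4)) = 24.0832
d((25, -6), (-15, -27)) = 45.1774
d((25, -6), (-4, 9)) = 32.6497
d((25, -6), (-20, -22)) = 47.7598
d((-2, 17), (1, -4)) = 21.2132
d((-2, 17), (-15, -27)) = 45.8803
d((-2, 17), (-4, 9)) = 8.2462
d((-2, 17), (-20, -22)) = 42.9535
d((1, -4), (-15, -27)) = 28.0179
d((1, -4), (-4, 9)) = 13.9284
d((1, -4), (-20, -22)) = 27.6586
d((-15, -27), (-4, 9)) = 37.6431
d((-15, -27), (-20, -22)) = 7.0711
d((-4, 9), (-20, -22)) = 34.8855

Closest pair: (5, -1) and (1, -4) with distance 5.0

The closest pair is (5, -1) and (1, -4) with Euclidean distance 5.0. For 10 points, brute-force pairwise comparison is shown above. For large n, the divide-and-conquer algorithm (sort by x, recurse on halves, check the dividing strip) achieves O(n log n).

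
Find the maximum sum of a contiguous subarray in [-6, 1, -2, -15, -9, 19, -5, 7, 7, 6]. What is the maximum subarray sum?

Using Kadane's algorithm on [-6, 1, -2, -15, -9, 19, -5, 7, 7, 6]:

Scanning through the array:
Position 1 (value 1): max_ending_here = 1, max_so_far = 1
Position 2 (value -2): max_ending_here = -1, max_so_far = 1
Position 3 (value -15): max_ending_here = -15, max_so_far = 1
Position 4 (value -9): max_ending_here = -9, max_so_far = 1
Position 5 (value 19): max_ending_here = 19, max_so_far = 19
Position 6 (value -5): max_ending_here = 14, max_so_far = 19
Position 7 (value 7): max_ending_here = 21, max_so_far = 21
Position 8 (value 7): max_ending_here = 28, max_so_far = 28
Position 9 (value 6): max_ending_here = 34, max_so_far = 34

Maximum subarray: [19, -5, 7, 7, 6]
Maximum sum: 34

The maximum subarray is [19, -5, 7, 7, 6] with sum 34. This subarray runs from index 5 to index 9.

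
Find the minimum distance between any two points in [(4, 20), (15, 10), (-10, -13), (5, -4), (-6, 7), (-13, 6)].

Computing all pairwise distances among 6 points:

d((4, 20), (15, 10)) = 14.8661
d((4, 20), (-10, -13)) = 35.8469
d((4, 20), (5, -4)) = 24.0208
d((4, 20), (-6, 7)) = 16.4012
d((4, 20), (-13, 6)) = 22.0227
d((15, 10), (-10, -13)) = 33.9706
d((15, 10), (5, -4)) = 17.2047
d((15, 10), (-6, 7)) = 21.2132
d((15, 10), (-13, 6)) = 28.2843
d((-10, -13), (5, -4)) = 17.4929
d((-10, -13), (-6, 7)) = 20.3961
d((-10, -13), (-13, 6)) = 19.2354
d((5, -4), (-6, 7)) = 15.5563
d((5, -4), (-13, 6)) = 20.5913
d((-6, 7), (-13, 6)) = 7.0711 <-- minimum

Closest pair: (-6, 7) and (-13, 6) with distance 7.0711

The closest pair is (-6, 7) and (-13, 6) with Euclidean distance 7.0711. For 6 points, brute-force pairwise comparison is shown above. For large n, the divide-and-conquer algorithm (sort by x, recurse on halves, check the dividing strip) achieves O(n log n).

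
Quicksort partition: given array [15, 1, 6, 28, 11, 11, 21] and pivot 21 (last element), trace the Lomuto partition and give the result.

Lomuto partition with pivot = 21:

Initial array: [15, 1, 6, 28, 11, 11, 21]

arr[0]=15 <= 21: swap with position 0, array becomes [15, 1, 6, 28, 11, 11, 21]
arr[1]=1 <= 21: swap with position 1, array becomes [15, 1, 6, 28, 11, 11, 21]
arr[2]=6 <= 21: swap with position 2, array becomes [15, 1, 6, 28, 11, 11, 21]
arr[3]=28 > 21: no swap
arr[4]=11 <= 21: swap with position 3, array becomes [15, 1, 6, 11, 28, 11, 21]
arr[5]=11 <= 21: swap with position 4, array becomes [15, 1, 6, 11, 11, 28, 21]

Place pivot at position 5: [15, 1, 6, 11, 11, 21, 28]
Pivot position: 5

After partitioning with pivot 21, the array becomes [15, 1, 6, 11, 11, 21, 28]. The pivot is placed at index 5. All elements to the left of the pivot are <= 21, and all elements to the right are > 21.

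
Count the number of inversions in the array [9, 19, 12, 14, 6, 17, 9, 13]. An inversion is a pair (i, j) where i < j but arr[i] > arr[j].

Finding inversions in [9, 19, 12, 14, 6, 17, 9, 13]:

(0, 4): arr[0]=9 > arr[4]=6
(1, 2): arr[1]=19 > arr[2]=12
(1, 3): arr[1]=19 > arr[3]=14
(1, 4): arr[1]=19 > arr[4]=6
(1, 5): arr[1]=19 > arr[5]=17
(1, 6): arr[1]=19 > arr[6]=9
(1, 7): arr[1]=19 > arr[7]=13
(2, 4): arr[2]=12 > arr[4]=6
(2, 6): arr[2]=12 > arr[6]=9
(3, 4): arr[3]=14 > arr[4]=6
(3, 6): arr[3]=14 > arr[6]=9
(3, 7): arr[3]=14 > arr[7]=13
(5, 6): arr[5]=17 > arr[6]=9
(5, 7): arr[5]=17 > arr[7]=13

Total inversions: 14

The array has 14 inversion(s): (0,4), (1,2), (1,3), (1,4), (1,5), (1,6), (1,7), (2,4), (2,6), (3,4), (3,6), (3,7), (5,6), (5,7). Each pair (i,j) satisfies i < j and arr[i] > arr[j].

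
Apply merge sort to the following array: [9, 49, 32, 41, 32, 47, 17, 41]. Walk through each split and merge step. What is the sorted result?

Merge sort trace:

Split: [9, 49, 32, 41, 32, 47, 17, 41] -> [9, 49, 32, 41] and [32, 47, 17, 41]
  Split: [9, 49, 32, 41] -> [9, 49] and [32, 41]
    Split: [9, 49] -> [9] and [49]
    Merge: [9] + [49] -> [9, 49]
    Split: [32, 41] -> [32] and [41]
    Merge: [32] + [41] -> [32, 41]
  Merge: [9, 49] + [32, 41] -> [9, 32, 41, 49]
  Split: [32, 47, 17, 41] -> [32, 47] and [17, 41]
    Split: [32, 47] -> [32] and [47]
    Merge: [32] + [47] -> [32, 47]
    Split: [17, 41] -> [17] and [41]
    Merge: [17] + [41] -> [17, 41]
  Merge: [32, 47] + [17, 41] -> [17, 32, 41, 47]
Merge: [9, 32, 41, 49] + [17, 32, 41, 47] -> [9, 17, 32, 32, 41, 41, 47, 49]

Final sorted array: [9, 17, 32, 32, 41, 41, 47, 49]

The merge sort proceeds by recursively splitting the array and merging sorted halves.
After all merges, the sorted array is [9, 17, 32, 32, 41, 41, 47, 49].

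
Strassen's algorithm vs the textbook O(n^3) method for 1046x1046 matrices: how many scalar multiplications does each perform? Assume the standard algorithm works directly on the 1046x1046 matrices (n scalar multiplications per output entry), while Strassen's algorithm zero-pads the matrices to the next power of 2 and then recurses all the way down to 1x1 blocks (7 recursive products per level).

Matrix multiplication for 1046x1046 matrices:

Strassen's algorithm requires power-of-2 dimensions. Pad 1046x1046 to 2048x2048 (next power of 2).

Standard algorithm: 1046^3 = 1144445336 multiplications
Strassen's algorithm: 7^(log2(2048)) = 7^11 = 1977326743 multiplications
Difference: 1144445336 - 1977326743 = -832881407 (Strassen uses MORE here due to padding overhead — for small or just-over-power-of-2 n, padding can outweigh the per-level savings)

Standard: 1144445336 multiplications (1046^3). Strassen: 1977326743 multiplications (7^11, after padding to 2048x2048). Strassen reduces 8 recursive multiplications to 7 at each level.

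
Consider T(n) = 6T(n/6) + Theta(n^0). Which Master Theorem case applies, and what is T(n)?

Master Theorem for T(n) = 6T(n/6) + O(n^0):

a = 6, b = 6, c = 0
log_b(a) = log_6(6) = 1.0000

Case 1: c = 0 < log_6(6) = 1.0000
T(n) = O(n^(log_6 6)) = O(n)

For T(n) = 6T(n/6) + O(n^0): log_6(6) = 1.0000. This is Case 1 of the Master Theorem (c < log_b(a), work dominated by leaves), giving O(n).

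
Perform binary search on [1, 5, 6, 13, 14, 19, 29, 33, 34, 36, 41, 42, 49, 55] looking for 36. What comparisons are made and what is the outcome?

Binary search for 36 in [1, 5, 6, 13, 14, 19, 29, 33, 34, 36, 41, 42, 49, 55]:

lo=0, hi=13, mid=6, arr[mid]=29 -> 29 < 36, search right half
lo=7, hi=13, mid=10, arr[mid]=41 -> 41 > 36, search left half
lo=7, hi=9, mid=8, arr[mid]=34 -> 34 < 36, search right half
lo=9, hi=9, mid=9, arr[mid]=36 -> Found target at index 9!

Binary search finds 36 at index 9 after 4 comparisons. The search repeatedly halves the search space by comparing with the middle element.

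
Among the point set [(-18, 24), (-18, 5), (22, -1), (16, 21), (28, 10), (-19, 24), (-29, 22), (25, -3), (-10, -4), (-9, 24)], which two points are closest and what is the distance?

Computing all pairwise distances among 10 points:

d((-18, 24), (-18, 5)) = 19.0
d((-18, 24), (22, -1)) = 47.1699
d((-18, 24), (16, 21)) = 34.1321
d((-18, 24), (28, 10)) = 48.0833
d((-18, 24), (-19, 24)) = 1.0 <-- minimum
d((-18, 24), (-29, 22)) = 11.1803
d((-18, 24), (25, -3)) = 50.774
d((-18, 24), (-10, -4)) = 29.1204
d((-18, 24), (-9, 24)) = 9.0
d((-18, 5), (22, -1)) = 40.4475
d((-18, 5), (16, 21)) = 37.5766
d((-18, 5), (28, 10)) = 46.2709
d((-18, 5), (-19, 24)) = 19.0263
d((-18, 5), (-29, 22)) = 20.2485
d((-18, 5), (25, -3)) = 43.7379
d((-18, 5), (-10, -4)) = 12.0416
d((-18, 5), (-9, 24)) = 21.0238
d((22, -1), (16, 21)) = 22.8035
d((22, -1), (28, 10)) = 12.53
d((22, -1), (-19, 24)) = 48.0208
d((22, -1), (-29, 22)) = 55.9464
d((22, -1), (25, -3)) = 3.6056
d((22, -1), (-10, -4)) = 32.1403
d((22, -1), (-9, 24)) = 39.8246
d((16, 21), (28, 10)) = 16.2788
d((16, 21), (-19, 24)) = 35.1283
d((16, 21), (-29, 22)) = 45.0111
d((16, 21), (25, -3)) = 25.632
d((16, 21), (-10, -4)) = 36.0694
d((16, 21), (-9, 24)) = 25.1794
d((28, 10), (-19, 24)) = 49.0408
d((28, 10), (-29, 22)) = 58.2495
d((28, 10), (25, -3)) = 13.3417
d((28, 10), (-10, -4)) = 40.4969
d((28, 10), (-9, 24)) = 39.5601
d((-19, 24), (-29, 22)) = 10.198
d((-19, 24), (25, -3)) = 51.6236
d((-19, 24), (-10, -4)) = 29.4109
d((-19, 24), (-9, 24)) = 10.0
d((-29, 22), (25, -3)) = 59.5063
d((-29, 22), (-10, -4)) = 32.2025
d((-29, 22), (-9, 24)) = 20.0998
d((25, -3), (-10, -4)) = 35.0143
d((25, -3), (-9, 24)) = 43.4166
d((-10, -4), (-9, 24)) = 28.0179

Closest pair: (-18, 24) and (-19, 24) with distance 1.0

The closest pair is (-18, 24) and (-19, 24) with Euclidean distance 1.0. For 10 points, brute-force pairwise comparison is shown above. For large n, the divide-and-conquer algorithm (sort by x, recurse on halves, check the dividing strip) achieves O(n log n).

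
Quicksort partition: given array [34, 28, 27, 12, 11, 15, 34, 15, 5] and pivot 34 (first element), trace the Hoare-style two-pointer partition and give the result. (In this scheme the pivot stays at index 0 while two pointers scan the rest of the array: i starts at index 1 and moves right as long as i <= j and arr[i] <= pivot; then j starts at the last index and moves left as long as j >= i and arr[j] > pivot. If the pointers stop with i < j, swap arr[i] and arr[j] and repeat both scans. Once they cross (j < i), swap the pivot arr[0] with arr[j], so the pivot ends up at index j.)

Hoare-style two-pointer partition with pivot = 34:

Initial array: [34, 28, 27, 12, 11, 15, 34, 15, 5]

Pointers start at i = 1, j = 8.
i ends at 9, j ends at 8: the pointers have crossed (j < i), so scanning stops.

Swap pivot arr[0] with arr[8] to place pivot at position 8: [5, 28, 27, 12, 11, 15, 34, 15, 34]
Pivot position: 8

After partitioning with pivot 34, the array becomes [5, 28, 27, 12, 11, 15, 34, 15, 34]. The pivot is placed at index 8. All elements to the left of the pivot are <= 34, and all elements to the right are > 34.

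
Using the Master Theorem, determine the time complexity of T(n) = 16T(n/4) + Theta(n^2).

Master Theorem for T(n) = 16T(n/4) + O(n^2):

a = 16, b = 4, c = 2
log_b(a) = log_4(16) = 2.0000

Case 2: c = 2 = log_4(16) = 2.0000
T(n) = O(n^2 log n) = O(n^2 log n)

For T(n) = 16T(n/4) + O(n^2): log_4(16) = 2.0000. This is Case 2 of the Master Theorem (c = log_b(a), equal work at all levels), giving O(n^2 log n).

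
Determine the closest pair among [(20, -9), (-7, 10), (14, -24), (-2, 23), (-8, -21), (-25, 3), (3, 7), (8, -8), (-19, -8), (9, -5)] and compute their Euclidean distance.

Computing all pairwise distances among 10 points:

d((20, -9), (-7, 10)) = 33.0151
d((20, -9), (14, -24)) = 16.1555
d((20, -9), (-2, 23)) = 38.833
d((20, -9), (-8, -21)) = 30.4631
d((20, -9), (-25, 3)) = 46.5725
d((20, -9), (3, 7)) = 23.3452
d((20, -9), (8, -8)) = 12.0416
d((20, -9), (-19, -8)) = 39.0128
d((20, -9), (9, -5)) = 11.7047
d((-7, 10), (14, -24)) = 39.9625
d((-7, 10), (-2, 23)) = 13.9284
d((-7, 10), (-8, -21)) = 31.0161
d((-7, 10), (-25, 3)) = 19.3132
d((-7, 10), (3, 7)) = 10.4403
d((-7, 10), (8, -8)) = 23.4307
d((-7, 10), (-19, -8)) = 21.6333
d((-7, 10), (9, -5)) = 21.9317
d((14, -24), (-2, 23)) = 49.6488
d((14, -24), (-8, -21)) = 22.2036
d((14, -24), (-25, 3)) = 47.4342
d((14, -24), (3, 7)) = 32.8938
d((14, -24), (8, -8)) = 17.088
d((14, -24), (-19, -8)) = 36.6742
d((14, -24), (9, -5)) = 19.6469
d((-2, 23), (-8, -21)) = 44.4072
d((-2, 23), (-25, 3)) = 30.4795
d((-2, 23), (3, 7)) = 16.7631
d((-2, 23), (8, -8)) = 32.573
d((-2, 23), (-19, -8)) = 35.3553
d((-2, 23), (9, -5)) = 30.0832
d((-8, -21), (-25, 3)) = 29.4109
d((-8, -21), (3, 7)) = 30.0832
d((-8, -21), (8, -8)) = 20.6155
d((-8, -21), (-19, -8)) = 17.0294
d((-8, -21), (9, -5)) = 23.3452
d((-25, 3), (3, 7)) = 28.2843
d((-25, 3), (8, -8)) = 34.7851
d((-25, 3), (-19, -8)) = 12.53
d((-25, 3), (9, -5)) = 34.9285
d((3, 7), (8, -8)) = 15.8114
d((3, 7), (-19, -8)) = 26.6271
d((3, 7), (9, -5)) = 13.4164
d((8, -8), (-19, -8)) = 27.0
d((8, -8), (9, -5)) = 3.1623 <-- minimum
d((-19, -8), (9, -5)) = 28.1603

Closest pair: (8, -8) and (9, -5) with distance 3.1623

The closest pair is (8, -8) and (9, -5) with Euclidean distance 3.1623. For 10 points, brute-force pairwise comparison is shown above. For large n, the divide-and-conquer algorithm (sort by x, recurse on halves, check the dividing strip) achieves O(n log n).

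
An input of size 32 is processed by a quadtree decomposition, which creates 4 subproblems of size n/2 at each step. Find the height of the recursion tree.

For divide and conquer with division factor 2:

Problem sizes at each level:
Level 0: 32
Level 1: 16
Level 2: 8
Level 3: 4
Level 4: 2
Level 5: 1

The root is level 0 and the size-1 base case is level 5 (the tree spans levels 0 through 5, i.e. 6 levels counting the root), so the depth is the number of divisions: log_2(32) = 5

The recursion tree depth is log_2(32) = 5. At each level, the problem size is divided by 2, so it takes 5 divisions to reduce to a base case of size 1. The algorithm makes 4 recursive calls at each level.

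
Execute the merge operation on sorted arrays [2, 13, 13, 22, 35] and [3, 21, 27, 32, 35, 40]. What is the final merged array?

Merging process:

Compare 2 vs 3: take 2 from left. Merged: [2]
Compare 13 vs 3: take 3 from right. Merged: [2, 3]
Compare 13 vs 21: take 13 from left. Merged: [2, 3, 13]
Compare 13 vs 21: take 13 from left. Merged: [2, 3, 13, 13]
Compare 22 vs 21: take 21 from right. Merged: [2, 3, 13, 13, 21]
Compare 22 vs 27: take 22 from left. Merged: [2, 3, 13, 13, 21, 22]
Compare 35 vs 27: take 27 from right. Merged: [2, 3, 13, 13, 21, 22, 27]
Compare 35 vs 32: take 32 from right. Merged: [2, 3, 13, 13, 21, 22, 27, 32]
Compare 35 vs 35: take 35 from left. Merged: [2, 3, 13, 13, 21, 22, 27, 32, 35]
Append remaining from right: [35, 40]. Merged: [2, 3, 13, 13, 21, 22, 27, 32, 35, 35, 40]

Final merged array: [2, 3, 13, 13, 21, 22, 27, 32, 35, 35, 40]
Total comparisons: 9

The merged array is [2, 3, 13, 13, 21, 22, 27, 32, 35, 35, 40], requiring 9 comparisons. The merge step runs in O(n) time where n is the total number of elements.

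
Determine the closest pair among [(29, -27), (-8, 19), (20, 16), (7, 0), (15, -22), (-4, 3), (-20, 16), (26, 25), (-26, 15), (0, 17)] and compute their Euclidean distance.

Computing all pairwise distances among 10 points:

d((29, -27), (-8, 19)) = 59.0339
d((29, -27), (20, 16)) = 43.9318
d((29, -27), (7, 0)) = 34.8281
d((29, -27), (15, -22)) = 14.8661
d((29, -27), (-4, 3)) = 44.5982
d((29, -27), (-20, 16)) = 65.192
d((29, -27), (26, 25)) = 52.0865
d((29, -27), (-26, 15)) = 69.2026
d((29, -27), (0, 17)) = 52.6972
d((-8, 19), (20, 16)) = 28.1603
d((-8, 19), (7, 0)) = 24.2074
d((-8, 19), (15, -22)) = 47.0106
d((-8, 19), (-4, 3)) = 16.4924
d((-8, 19), (-20, 16)) = 12.3693
d((-8, 19), (26, 25)) = 34.5254
d((-8, 19), (-26, 15)) = 18.4391
d((-8, 19), (0, 17)) = 8.2462
d((20, 16), (7, 0)) = 20.6155
d((20, 16), (15, -22)) = 38.3275
d((20, 16), (-4, 3)) = 27.2947
d((20, 16), (-20, 16)) = 40.0
d((20, 16), (26, 25)) = 10.8167
d((20, 16), (-26, 15)) = 46.0109
d((20, 16), (0, 17)) = 20.025
d((7, 0), (15, -22)) = 23.4094
d((7, 0), (-4, 3)) = 11.4018
d((7, 0), (-20, 16)) = 31.3847
d((7, 0), (26, 25)) = 31.4006
d((7, 0), (-26, 15)) = 36.2491
d((7, 0), (0, 17)) = 18.3848
d((15, -22), (-4, 3)) = 31.4006
d((15, -22), (-20, 16)) = 51.6624
d((15, -22), (26, 25)) = 48.2701
d((15, -22), (-26, 15)) = 55.2268
d((15, -22), (0, 17)) = 41.7852
d((-4, 3), (-20, 16)) = 20.6155
d((-4, 3), (26, 25)) = 37.2022
d((-4, 3), (-26, 15)) = 25.0599
d((-4, 3), (0, 17)) = 14.5602
d((-20, 16), (26, 25)) = 46.8722
d((-20, 16), (-26, 15)) = 6.0828 <-- minimum
d((-20, 16), (0, 17)) = 20.025
d((26, 25), (-26, 15)) = 52.9528
d((26, 25), (0, 17)) = 27.2029
d((-26, 15), (0, 17)) = 26.0768

Closest pair: (-20, 16) and (-26, 15) with distance 6.0828

The closest pair is (-20, 16) and (-26, 15) with Euclidean distance 6.0828. For 10 points, brute-force pairwise comparison is shown above. For large n, the divide-and-conquer algorithm (sort by x, recurse on halves, check the dividing strip) achieves O(n log n).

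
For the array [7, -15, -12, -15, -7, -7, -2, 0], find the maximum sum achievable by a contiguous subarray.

Using Kadane's algorithm on [7, -15, -12, -15, -7, -7, -2, 0]:

Scanning through the array:
Position 1 (value -15): max_ending_here = -8, max_so_far = 7
Position 2 (value -12): max_ending_here = -12, max_so_far = 7
Position 3 (value -15): max_ending_here = -15, max_so_far = 7
Position 4 (value -7): max_ending_here = -7, max_so_far = 7
Position 5 (value -7): max_ending_here = -7, max_so_far = 7
Position 6 (value -2): max_ending_here = -2, max_so_far = 7
Position 7 (value 0): max_ending_here = 0, max_so_far = 7

Maximum subarray: [7]
Maximum sum: 7

The maximum subarray is [7] with sum 7. This subarray runs from index 0 to index 0.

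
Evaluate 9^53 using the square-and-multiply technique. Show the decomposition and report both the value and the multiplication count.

Computing 9^53 by squaring (build up from 9^1; each line after the first costs one multiplication):

9^1 = 9
9^2 = (9^1)^2 = 9^2 = 81
9^3 = 9 * 9^2 = 9 * 81 = 729
9^6 = (9^3)^2 = 729^2 = 531441
9^12 = (9^6)^2 = 531441^2 = 282429536481
9^13 = 9 * 9^12 = 9 * 282429536481 = 2541865828329
9^26 = (9^13)^2 = 2541865828329^2 = 6461081889226673298932241
9^52 = (9^26)^2 = 6461081889226673298932241^2 = 41745579179292917813953351511015323088870709282081
9^53 = 9 * 9^52 = 9 * 41745579179292917813953351511015323088870709282081 = 375710212613636260325580163599137907799836383538729

Result: 375710212613636260325580163599137907799836383538729
Multiplications needed: 8 (8 lines after 9^1)

9^53 = 375710212613636260325580163599137907799836383538729. Using exponentiation by squaring, this requires 8 multiplications. The key idea: if the exponent is even, square the half-power; if odd, multiply by the base once.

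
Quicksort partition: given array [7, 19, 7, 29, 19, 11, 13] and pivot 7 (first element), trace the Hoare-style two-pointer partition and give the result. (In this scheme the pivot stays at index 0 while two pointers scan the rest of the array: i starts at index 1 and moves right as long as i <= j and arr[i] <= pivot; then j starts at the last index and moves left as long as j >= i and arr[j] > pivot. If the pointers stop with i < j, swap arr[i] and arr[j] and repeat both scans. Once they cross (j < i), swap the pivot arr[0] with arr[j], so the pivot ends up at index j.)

Hoare-style two-pointer partition with pivot = 7:

Initial array: [7, 19, 7, 29, 19, 11, 13]

Pointers start at i = 1, j = 6.
i stops at index 1 (arr[1]=19 > 7), j stops at index 2 (arr[2]=7 <= 7): swap arr[1] and arr[2], array becomes [7, 7, 19, 29, 19, 11, 13]
i ends at 2, j ends at 1: the pointers have crossed (j < i), so scanning stops.

Swap pivot arr[0] with arr[1] to place pivot at position 1: [7, 7, 19, 29, 19, 11, 13]
Pivot position: 1

After partitioning with pivot 7, the array becomes [7, 7, 19, 29, 19, 11, 13]. The pivot is placed at index 1. All elements to the left of the pivot are <= 7, and all elements to the right are > 7.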